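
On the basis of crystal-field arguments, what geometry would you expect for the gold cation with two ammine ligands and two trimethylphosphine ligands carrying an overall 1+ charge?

Ammonia is neutral; trimethylphosphine is neutral; balancing the +1 overall charge requires Au(I).
Au sits in group 11, so the d-electron count is 11 − 1 = 10.
Coordination number: 4.
A d¹⁰ ion has no crystal-field stabilisation preference between square planar and tetrahedral, so four ligands adopt the sterically favoured tetrahedral geometry.

tetrahedral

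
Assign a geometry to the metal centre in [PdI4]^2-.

Each iodide is −1; balancing the −2 overall charge requires Pd(II).
Palladium is a group-10 element; Pd(II) is therefore d⁸.
Coordination number: 4.
A 4d d⁸ ion has a large crystal-field splitting; square planar leaves the high-energy d_{x²−y²} orbital empty and maximises CFSE.

square planar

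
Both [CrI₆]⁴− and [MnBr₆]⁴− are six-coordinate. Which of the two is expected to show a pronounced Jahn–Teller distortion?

[CrI₆]⁴−

[CrI₆]⁴−: Each iodide is −1; balancing the −4 overall charge requires Cr(II). Chromium is a group-6 element; Cr(II) is therefore d⁴. Iodide is a weak-field ligand for a first-row metal, so the complex is high-spin. The t₂g³e_g¹ (high-spin) configuration has an unevenly filled e_g set; the Jahn–Teller theorem predicts a tetragonal distortion (typically axial elongation) to lift the degeneracy.
[MnBr₆]⁴−: Each bromide is −1; balancing the −4 overall charge requires Mn(II). Group 7 minus oxidation state 2 gives a d⁵ configuration. Bromide is a weak-field ligand for a first-row metal, so the complex is high-spin. The d⁵ configuration leaves the e_g set evenly filled (or empty) — no strong Jahn–Teller driving force.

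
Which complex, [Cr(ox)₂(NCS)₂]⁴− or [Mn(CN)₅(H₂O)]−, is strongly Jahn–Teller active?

[Cr(ox)₂(NCS)₂]⁴−: Summing ligand charges against the −4 overall charge gives an oxidation state of +2 for chromium. Group 6 minus oxidation state 2 gives a d⁴ configuration. Isothiocyanate and oxalate are weak-field ligands for a first-row metal, so the complex is high-spin. The t₂g³e_g¹ (high-spin) configuration has an unevenly filled e_g set; the Jahn–Teller theorem predicts a tetragonal distortion (typically axial elongation) to lift the degeneracy.
[Mn(CN)₅(H₂O)]−: Each cyanide is −1; water is neutral; balancing the −1 overall charge requires Mn(IV). Manganese is a group-7 element; Mn(IV) is therefore d³. The d³ configuration leaves the e_g set evenly filled (or empty) — no strong Jahn–Teller driving force.

[Cr(ox)₂(NCS)₂]⁴−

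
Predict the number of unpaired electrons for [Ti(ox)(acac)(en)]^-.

Summing ligand charges against the −1 overall charge gives an oxidation state of +2 for titanium.
Titanium is a group-4 element; Ti(II) is therefore d².
Counting donor atoms: 1×oxalate (bidentate) → 2 donors; 1×acetylacetonate (bidentate) → 2 donors; 1×ethylenediamine (bidentate) → 2 donors. Coordination number = 6.
In an octahedral field the d² configuration is t₂g²e_g⁰ (only one arrangement possible), giving 2 unpaired electrons.

2 unpaired electrons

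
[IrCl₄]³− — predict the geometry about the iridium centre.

Each chloride is −1; balancing the −3 overall charge requires Ir(I).
Ir sits in group 9, so the d-electron count is 9 − 1 = 8.
With 4 monodentate ligands the coordination number is 4.
A 5d d⁸ ion has a large crystal-field splitting; square planar leaves the high-energy d_{x²−y²} orbital empty and maximises CFSE.

square planar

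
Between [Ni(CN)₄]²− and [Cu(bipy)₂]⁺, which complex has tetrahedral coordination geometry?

[Cu(bipy)₂]⁺

For [Ni(CN)₄]²−: Summing ligand charges against the −2 overall charge gives an oxidation state of +2 for nickel. Nickel is a group-10 element; Ni(II) is therefore d⁸. Cyanide is a strong-field ligand (high in the spectrochemical series). A 3d d⁸ ion with strong-field ligands gains enough CFSE to favour square planar over tetrahedral. → square planar.
For [Cu(bipy)₂]⁺: Summing ligand charges against the +1 overall charge gives an oxidation state of +1 for copper. Copper is a group-11 element; Cu(I) is therefore d¹⁰. A d¹⁰ ion has no crystal-field stabilisation preference between square planar and tetrahedral, so four ligands adopt the sterically favoured tetrahedral geometry. → tetrahedral.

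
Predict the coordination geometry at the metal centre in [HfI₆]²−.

Summing ligand charges against the −2 overall charge gives an oxidation state of +4 for hafnium.
Group 4 minus oxidation state 4 gives a d⁰ configuration.
With 6 monodentate ligands the coordination number is 6.
Six donors around a single metal centre give an octahedral coordination sphere.

octahedral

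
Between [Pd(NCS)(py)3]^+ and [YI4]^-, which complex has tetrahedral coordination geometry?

For [Pd(NCS)(py)3]^+: Summing ligand charges against the +1 overall charge gives an oxidation state of +2 for palladium. Palladium is a group-10 element; Pd(II) is therefore d⁸. A 4d d⁸ ion has a large crystal-field splitting; square planar leaves the high-energy d_{x²−y²} orbital empty and maximises CFSE. → square planar.
For [YI4]^-: Summing ligand charges against the −1 overall charge gives an oxidation state of +3 for yttrium. Yttrium is a group-3 element; Y(III) is therefore d⁰. A d⁰ ion has no crystal-field stabilisation preference between square planar and tetrahedral, so four ligands adopt the sterically favoured tetrahedral geometry. → tetrahedral.

[YI4]^-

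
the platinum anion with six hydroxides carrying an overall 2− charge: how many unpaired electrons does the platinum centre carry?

0 unpaired electrons

Summing ligand charges against the −2 overall charge gives an oxidation state of +4 for platinum.
Pt sits in group 10, so the d-electron count is 10 − 4 = 6.
The spin state decides the count: a 5d ion has a large Δₒ and is invariably low-spin.
An octahedral low-spin d⁶ ion is t₂g⁶e_g⁰, giving 0 unpaired electrons.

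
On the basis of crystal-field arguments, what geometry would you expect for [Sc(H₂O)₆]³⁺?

octahedral

Water is neutral; balancing the +3 overall charge requires Sc(III).
Scandium is a group-3 element; Sc(III) is therefore d⁰.
Coordination number: 6.
Six donors around a single metal centre give an octahedral coordination sphere.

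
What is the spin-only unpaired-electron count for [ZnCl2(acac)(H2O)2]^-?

Summing ligand charges against the −1 overall charge gives an oxidation state of +2 for zinc.
Zn sits in group 12, so the d-electron count is 12 − 2 = 10.
Counting donor atoms: 2×chloride (monodentate) → 2 donors; 1×acetylacetonate (bidentate) → 2 donors; 2×water (monodentate) → 2 donors. Coordination number = 6.
In an octahedral field the d¹⁰ configuration is t₂g⁶e_g⁴, giving 0 unpaired electrons.

0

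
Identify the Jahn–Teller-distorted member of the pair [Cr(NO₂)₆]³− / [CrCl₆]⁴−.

[CrCl₆]⁴−

[Cr(NO₂)₆]³−: Each nitro (N-bound nitrite) is −1; balancing the −3 overall charge requires Cr(III). Group 6 minus oxidation state 3 gives a d³ configuration. The d³ configuration leaves the e_g set evenly filled (or empty) — no strong Jahn–Teller driving force.
[CrCl₆]⁴−: Each chloride is −1; balancing the −4 overall charge requires Cr(II). Cr sits in group 6, so the d-electron count is 6 − 2 = 4. Chloride is a weak-field ligand for a first-row metal, so the complex is high-spin. The t₂g³e_g¹ (high-spin) configuration has an unevenly filled e_g set; the Jahn–Teller theorem predicts a tetragonal distortion (typically axial elongation) to lift the degeneracy.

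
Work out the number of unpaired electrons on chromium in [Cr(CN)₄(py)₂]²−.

2 unpaired electrons

Each cyanide is −1; pyridine is neutral; balancing the −2 overall charge requires Cr(II).
Chromium is a group-6 element; Cr(II) is therefore d⁴.
The spin state decides the count: Cyanide is a strong-field ligand (high in the spectrochemical series) for a first-row metal, so the complex is low-spin.
An octahedral low-spin d⁴ ion is t₂g⁴e_g⁰, giving 2 unpaired electrons.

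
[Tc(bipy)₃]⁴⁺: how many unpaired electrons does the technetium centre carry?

3 unpaired electrons

Summing ligand charges against the +4 overall charge gives an oxidation state of +4 for technetium.
Technetium is a group-7 element; Tc(IV) is therefore d³.
Counting donor atoms: 3×2,2′-bipyridine (bidentate) → 6 donors. Coordination number = 6.
In an octahedral field the d³ configuration is t₂g³e_g⁰ (only one arrangement possible), giving 3 unpaired electrons.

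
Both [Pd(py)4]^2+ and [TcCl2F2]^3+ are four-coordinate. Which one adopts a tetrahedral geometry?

[TcCl2F2]^3+

For [Pd(py)4]^2+: Summing ligand charges against the +2 overall charge gives an oxidation state of +2 for palladium. Group 10 minus oxidation state 2 gives a d⁸ configuration. A 4d d⁸ ion has a large crystal-field splitting; square planar leaves the high-energy d_{x²−y²} orbital empty and maximises CFSE. → square planar.
For [TcCl2F2]^3+: Summing ligand charges against the +3 overall charge gives an oxidation state of +7 for technetium. Group 7 minus oxidation state 7 gives a d⁰ configuration. A d⁰ ion has no crystal-field stabilisation preference between square planar and tetrahedral, so four ligands adopt the sterically favoured tetrahedral geometry. → tetrahedral.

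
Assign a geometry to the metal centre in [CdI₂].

Summing ligand charges against the 0 overall charge gives an oxidation state of +2 for cadmium.
Group 12 minus oxidation state 2 gives a d¹⁰ configuration.
Coordination number: 2.
A d¹⁰ ion with only two ligands adopts a linear arrangement (sp hybridisation; no CFSE preference).

linear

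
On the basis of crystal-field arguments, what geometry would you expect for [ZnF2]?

linear

Summing ligand charges against the 0 overall charge gives an oxidation state of +2 for zinc.
Group 12 minus oxidation state 2 gives a d¹⁰ configuration.
Coordination number: 2.
A d¹⁰ ion with only two ligands adopts a linear arrangement (sp hybridisation; no CFSE preference).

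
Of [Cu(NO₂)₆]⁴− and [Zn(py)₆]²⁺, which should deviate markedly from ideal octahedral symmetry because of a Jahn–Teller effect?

[Cu(NO₂)₆]⁴−: Summing ligand charges against the −4 overall charge gives an oxidation state of +2 for copper. Cu sits in group 11, so the d-electron count is 11 − 2 = 9. The t₂g⁶e_g³ configuration has an unevenly filled e_g set; the Jahn–Teller theorem predicts a tetragonal distortion (typically axial elongation) to lift the degeneracy.
[Zn(py)₆]²⁺: Ligand charges: pyridine is neutral. With an overall charge of +2 the zinc centre must be in the +2 oxidation state. Group 12 minus oxidation state 2 gives a d¹⁰ configuration. The d¹⁰ configuration leaves the e_g set evenly filled (or empty) — no strong Jahn–Teller driving force.

[Cu(NO₂)₆]⁴−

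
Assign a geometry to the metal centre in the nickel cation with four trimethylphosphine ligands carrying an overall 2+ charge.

square planar

Summing ligand charges against the +2 overall charge gives an oxidation state of +2 for nickel.
Group 10 minus oxidation state 2 gives a d⁸ configuration.
Coordination number: 4.
Trimethylphosphine is a strong-field ligand (high in the spectrochemical series).
A 3d d⁸ ion with strong-field ligands gains enough CFSE to favour square planar over tetrahedral.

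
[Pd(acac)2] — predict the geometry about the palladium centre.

Ligand charges: each acetylacetonate is −1. With an overall charge of 0 the palladium centre must be in the +2 oxidation state.
Group 10 minus oxidation state 2 gives a d⁸ configuration.
Counting donor atoms: 2×acetylacetonate (bidentate) → 4 donors. Coordination number = 4.
A 4d d⁸ ion has a large crystal-field splitting; square planar leaves the high-energy d_{x²−y²} orbital empty and maximises CFSE.

square planar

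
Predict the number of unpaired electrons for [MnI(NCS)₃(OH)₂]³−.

4 unpaired electrons

Ligand charges: each iodide is −1; each isothiocyanate is −1; each hydroxide is −1. With an overall charge of −3 the manganese centre must be in the +3 oxidation state.
Manganese is a group-7 element; Mn(III) is therefore d⁴.
The spin state decides the count: Hydroxide, iodide, and isothiocyanate are weak-field ligands for a first-row metal, so the complex is high-spin.
An octahedral high-spin d⁴ ion is t₂g³e_g¹, giving 4 unpaired electrons.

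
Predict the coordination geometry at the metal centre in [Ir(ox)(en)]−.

square planar

Ligand charges: each oxalate is −2; ethylenediamine is neutral. With an overall charge of −1 the iridium centre must be in the +1 oxidation state.
Iridium is a group-9 element; Ir(I) is therefore d⁸.
Counting donor atoms: 1×oxalate (bidentate) → 2 donors; 1×ethylenediamine (bidentate) → 2 donors. Coordination number = 4.
A 5d d⁸ ion has a large crystal-field splitting; square planar leaves the high-energy d_{x²−y²} orbital empty and maximises CFSE.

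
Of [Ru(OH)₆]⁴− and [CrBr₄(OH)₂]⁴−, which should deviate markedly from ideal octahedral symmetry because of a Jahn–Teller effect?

[Ru(OH)₆]⁴−: Each hydroxide is −1; balancing the −4 overall charge requires Ru(II). Ruthenium is a group-8 element; Ru(II) is therefore d⁶. A 4d ion has a large Δₒ and is invariably low-spin. The d⁶ configuration leaves the e_g set evenly filled (or empty) — no strong Jahn–Teller driving force.
[CrBr₄(OH)₂]⁴−: Summing ligand charges against the −4 overall charge gives an oxidation state of +2 for chromium. Cr sits in group 6, so the d-electron count is 6 − 2 = 4. Bromide and hydroxide are weak-field ligands for a first-row metal, so the complex is high-spin. The t₂g³e_g¹ (high-spin) configuration has an unevenly filled e_g set; the Jahn–Teller theorem predicts a tetragonal distortion (typically axial elongation) to lift the degeneracy.

[CrBr₄(OH)₂]⁴−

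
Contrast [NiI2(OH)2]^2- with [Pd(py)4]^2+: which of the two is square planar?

[Pd(py)4]^2+

For [NiI2(OH)2]^2-: Summing ligand charges against the −2 overall charge gives an oxidation state of +2 for nickel. Ni sits in group 10, so the d-electron count is 10 − 2 = 8. Hydroxide and iodide are weak-field ligands. With weak-field ligands the CFSE gain from square planar is small, so a 3d d⁸ ion takes the sterically preferred tetrahedral geometry. → tetrahedral.
For [Pd(py)4]^2+: Pyridine is neutral; balancing the +2 overall charge requires Pd(II). Palladium is a group-10 element; Pd(II) is therefore d⁸. A 4d d⁸ ion has a large crystal-field splitting; square planar leaves the high-energy d_{x²−y²} orbital empty and maximises CFSE. → square planar.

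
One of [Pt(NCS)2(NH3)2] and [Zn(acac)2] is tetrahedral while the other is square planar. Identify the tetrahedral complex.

[Zn(acac)2]

For [Pt(NCS)2(NH3)2]: Each isothiocyanate is −1; ammonia is neutral; balancing the 0 overall charge requires Pt(II). Group 10 minus oxidation state 2 gives a d⁸ configuration. A 5d d⁸ ion has a large crystal-field splitting; square planar leaves the high-energy d_{x²−y²} orbital empty and maximises CFSE. → square planar.
For [Zn(acac)2]: Each acetylacetonate is −1; balancing the 0 overall charge requires Zn(II). Zinc is a group-12 element; Zn(II) is therefore d¹⁰. A d¹⁰ ion has no crystal-field stabilisation preference between square planar and tetrahedral, so four ligands adopt the sterically favoured tetrahedral geometry. → tetrahedral.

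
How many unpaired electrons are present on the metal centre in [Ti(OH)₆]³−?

Summing ligand charges against the −3 overall charge gives an oxidation state of +3 for titanium.
Titanium is a group-4 element; Ti(III) is therefore d¹.
In an octahedral field the d¹ configuration is t₂g¹e_g⁰ (only one arrangement possible), giving 1 unpaired electron.

1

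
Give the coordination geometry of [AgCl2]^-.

Ligand charges: each chloride is −1. With an overall charge of −1 the silver centre must be in the +1 oxidation state.
Silver is a group-11 element; Ag(I) is therefore d¹⁰.
With 2 monodentate ligands the coordination number is 2.
A d¹⁰ ion with only two ligands adopts a linear arrangement (sp hybridisation; no CFSE preference).

linear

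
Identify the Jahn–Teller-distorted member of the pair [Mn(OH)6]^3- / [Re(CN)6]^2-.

[Mn(OH)6]^3-: Ligand charges: each hydroxide is −1. With an overall charge of −3 the manganese centre must be in the +3 oxidation state. Group 7 minus oxidation state 3 gives a d⁴ configuration. Hydroxide is a weak-field ligand for a first-row metal, so the complex is high-spin. The t₂g³e_g¹ (high-spin) configuration has an unevenly filled e_g set; the Jahn–Teller theorem predicts a tetragonal distortion (typically axial elongation) to lift the degeneracy.
[Re(CN)6]^2-: Each cyanide is −1; balancing the −2 overall charge requires Re(IV). Rhenium is a group-7 element; Re(IV) is therefore d³. The d³ configuration leaves the e_g set evenly filled (or empty) — no strong Jahn–Teller driving force.

[Mn(OH)6]^3-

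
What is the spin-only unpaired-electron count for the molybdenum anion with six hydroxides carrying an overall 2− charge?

2 unpaired electrons

Ligand charges: each hydroxide is −1. With an overall charge of −2 the molybdenum centre must be in the +4 oxidation state.
Group 6 minus oxidation state 4 gives a d² configuration.
In an octahedral field the d² configuration is t₂g²e_g⁰ (only one arrangement possible), giving 2 unpaired electrons.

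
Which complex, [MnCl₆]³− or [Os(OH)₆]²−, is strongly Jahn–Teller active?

[MnCl₆]³−: Ligand charges: each chloride is −1. With an overall charge of −3 the manganese centre must be in the +3 oxidation state. Group 7 minus oxidation state 3 gives a d⁴ configuration. Chloride is a weak-field ligand for a first-row metal, so the complex is high-spin. The t₂g³e_g¹ (high-spin) configuration has an unevenly filled e_g set; the Jahn–Teller theorem predicts a tetragonal distortion (typically axial elongation) to lift the degeneracy.
[Os(OH)₆]²−: Summing ligand charges against the −2 overall charge gives an oxidation state of +4 for osmium. Group 8 minus oxidation state 4 gives a d⁴ configuration. A 5d ion has a large Δₒ and is invariably low-spin. The d⁴ configuration leaves the e_g set evenly filled (or empty) — no strong Jahn–Teller driving force.

[MnCl₆]³−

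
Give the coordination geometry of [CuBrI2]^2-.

trigonal planar

Ligand charges: each bromide is −1; each iodide is −1. With an overall charge of −2 the copper centre must be in the +1 oxidation state.
Cu sits in group 11, so the d-electron count is 11 − 1 = 10.
Coordination number: 3.
Three ligands around a d¹⁰ centre minimise repulsion in a trigonal-planar arrangement.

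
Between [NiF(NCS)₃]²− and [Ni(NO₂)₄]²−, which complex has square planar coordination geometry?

[Ni(NO₂)₄]²−

For [NiF(NCS)₃]²−: Each fluoride is −1; each isothiocyanate is −1; balancing the −2 overall charge requires Ni(II). Group 10 minus oxidation state 2 gives a d⁸ configuration. Fluoride and isothiocyanate are weak-field ligands. With weak-field ligands the CFSE gain from square planar is small, so a 3d d⁸ ion takes the sterically preferred tetrahedral geometry. → tetrahedral.
For [Ni(NO₂)₄]²−: Ligand charges: each nitro (N-bound nitrite) is −1. With an overall charge of −2 the nickel centre must be in the +2 oxidation state. Ni sits in group 10, so the d-electron count is 10 − 2 = 8. Nitro (N-bound nitrite) is a strong-field ligand (high in the spectrochemical series). A 3d d⁸ ion with strong-field ligands gains enough CFSE to favour square planar over tetrahedral. → square planar.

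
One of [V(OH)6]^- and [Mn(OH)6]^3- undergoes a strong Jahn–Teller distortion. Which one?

[V(OH)6]^-: Ligand charges: each hydroxide is −1. With an overall charge of −1 the vanadium centre must be in the +5 oxidation state. Group 5 minus oxidation state 5 gives a d⁰ configuration. The d⁰ configuration leaves the e_g set evenly filled (or empty) — no strong Jahn–Teller driving force.
[Mn(OH)6]^3-: Ligand charges: each hydroxide is −1. With an overall charge of −3 the manganese centre must be in the +3 oxidation state. Manganese is a group-7 element; Mn(III) is therefore d⁴. Hydroxide is a weak-field ligand for a first-row metal, so the complex is high-spin. The t₂g³e_g¹ (high-spin) configuration has an unevenly filled e_g set; the Jahn–Teller theorem predicts a tetragonal distortion (typically axial elongation) to lift the degeneracy.

[Mn(OH)6]^3-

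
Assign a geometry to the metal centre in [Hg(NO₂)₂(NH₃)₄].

Summing ligand charges against the 0 overall charge gives an oxidation state of +2 for mercury.
Hg sits in group 12, so the d-electron count is 12 − 2 = 10.
Coordination number: 6.
Six donors around a single metal centre give an octahedral coordination sphere.

octahedral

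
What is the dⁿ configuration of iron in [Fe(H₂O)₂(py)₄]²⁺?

Water is neutral; pyridine is neutral; balancing the +2 overall charge requires Fe(II).
Fe sits in group 8, so the d-electron count is 8 − 2 = 6.

d6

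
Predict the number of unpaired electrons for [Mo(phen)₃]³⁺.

3 unpaired electrons

1,10-phenanthroline is neutral; balancing the +3 overall charge requires Mo(III).
Mo sits in group 6, so the d-electron count is 6 − 3 = 3.
Counting donor atoms: 3×1,10-phenanthroline (bidentate) → 6 donors. Coordination number = 6.
In an octahedral field the d³ configuration is t₂g³e_g⁰ (only one arrangement possible), giving 3 unpaired electrons.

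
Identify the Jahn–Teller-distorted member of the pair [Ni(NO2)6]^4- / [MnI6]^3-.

[MnI6]^3-

[Ni(NO2)6]^4-: Each nitro (N-bound nitrite) is −1; balancing the −4 overall charge requires Ni(II). Group 10 minus oxidation state 2 gives a d⁸ configuration. The d⁸ configuration leaves the e_g set evenly filled (or empty) — no strong Jahn–Teller driving force.
[MnI6]^3-: Ligand charges: each iodide is −1. With an overall charge of −3 the manganese centre must be in the +3 oxidation state. Group 7 minus oxidation state 3 gives a d⁴ configuration. Iodide is a weak-field ligand for a first-row metal, so the complex is high-spin. The t₂g³e_g¹ (high-spin) configuration has an unevenly filled e_g set; the Jahn–Teller theorem predicts a tetragonal distortion (typically axial elongation) to lift the degeneracy.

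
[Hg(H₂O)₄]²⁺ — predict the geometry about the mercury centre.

Water is neutral; balancing the +2 overall charge requires Hg(II).
Group 12 minus oxidation state 2 gives a d¹⁰ configuration.
With 4 monodentate ligands the coordination number is 4.
A d¹⁰ ion has no crystal-field stabilisation preference between square planar and tetrahedral, so four ligands adopt the sterically favoured tetrahedral geometry.

tetrahedral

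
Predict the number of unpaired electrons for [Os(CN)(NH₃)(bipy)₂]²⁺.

Ligand charges: each cyanide is −1; ammonia is neutral; 2,2′-bipyridine is neutral. With an overall charge of +2 the osmium centre must be in the +3 oxidation state.
Osmium is a group-8 element; Os(III) is therefore d⁵.
Counting donor atoms: 1×cyanide (monodentate) → 1 donor; 1×ammonia (monodentate) → 1 donor; 2×2,2′-bipyridine (bidentate) → 4 donors. Coordination number = 6.
The spin state decides the count: a 5d ion has a large Δₒ and is invariably low-spin.
An octahedral low-spin d⁵ ion is t₂g⁵e_g⁰, giving 1 unpaired electron.

1 unpaired electron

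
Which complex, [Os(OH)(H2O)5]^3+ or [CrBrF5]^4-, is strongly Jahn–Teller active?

[CrBrF5]^4-

[Os(OH)(H2O)5]^3+: Ligand charges: each hydroxide is −1; water is neutral. With an overall charge of +3 the osmium centre must be in the +4 oxidation state. Osmium is a group-8 element; Os(IV) is therefore d⁴. A 5d ion has a large Δₒ and is invariably low-spin. The d⁴ configuration leaves the e_g set evenly filled (or empty) — no strong Jahn–Teller driving force.
[CrBrF5]^4-: Ligand charges: each bromide is −1; each fluoride is −1. With an overall charge of −4 the chromium centre must be in the +2 oxidation state. Group 6 minus oxidation state 2 gives a d⁴ configuration. Bromide and fluoride are weak-field ligands for a first-row metal, so the complex is high-spin. The t₂g³e_g¹ (high-spin) configuration has an unevenly filled e_g set; the Jahn–Teller theorem predicts a tetragonal distortion (typically axial elongation) to lift the degeneracy.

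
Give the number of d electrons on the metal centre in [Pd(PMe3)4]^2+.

Ligand charges: trimethylphosphine is neutral. With an overall charge of +2 the palladium centre must be in the +2 oxidation state.
Group 10 minus oxidation state 2 gives a d⁸ configuration.

d8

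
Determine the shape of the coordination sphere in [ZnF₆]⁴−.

octahedral

Summing ligand charges against the −4 overall charge gives an oxidation state of +2 for zinc.
Zn sits in group 12, so the d-electron count is 12 − 2 = 10.
Coordination number: 6.
Six donors around a single metal centre give an octahedral coordination sphere.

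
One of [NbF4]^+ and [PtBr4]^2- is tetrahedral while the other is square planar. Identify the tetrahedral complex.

For [NbF4]^+: Ligand charges: each fluoride is −1. With an overall charge of +1 the niobium centre must be in the +5 oxidation state. Nb sits in group 5, so the d-electron count is 5 − 5 = 0. A d⁰ ion has no crystal-field stabilisation preference between square planar and tetrahedral, so four ligands adopt the sterically favoured tetrahedral geometry. → tetrahedral.
For [PtBr4]^2-: Ligand charges: each bromide is −1. With an overall charge of −2 the platinum centre must be in the +2 oxidation state. Pt sits in group 10, so the d-electron count is 10 − 2 = 8. A 5d d⁸ ion has a large crystal-field splitting; square planar leaves the high-energy d_{x²−y²} orbital empty and maximises CFSE. → square planar.

[NbF4]^+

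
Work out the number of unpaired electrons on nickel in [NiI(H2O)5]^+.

2

Summing ligand charges against the +1 overall charge gives an oxidation state of +2 for nickel.
Ni sits in group 10, so the d-electron count is 10 − 2 = 8.
In an octahedral field the d⁸ configuration is t₂g⁶e_g² (only one arrangement possible), giving 2 unpaired electrons.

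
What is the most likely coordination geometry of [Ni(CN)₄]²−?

Summing ligand charges against the −2 overall charge gives an oxidation state of +2 for nickel.
Group 10 minus oxidation state 2 gives a d⁸ configuration.
Coordination number: 4.
Cyanide is a strong-field ligand (high in the spectrochemical series).
A 3d d⁸ ion with strong-field ligands gains enough CFSE to favour square planar over tetrahedral.

square planar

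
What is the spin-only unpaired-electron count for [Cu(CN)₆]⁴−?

1 unpaired electron

Each cyanide is −1; balancing the −4 overall charge requires Cu(II).
Cu sits in group 11, so the d-electron count is 11 − 2 = 9.
In an octahedral field the d⁹ configuration is t₂g⁶e_g³ (only one arrangement possible), giving 1 unpaired electron.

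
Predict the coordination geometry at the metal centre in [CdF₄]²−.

tetrahedral

Each fluoride is −1; balancing the −2 overall charge requires Cd(II).
Cd sits in group 12, so the d-electron count is 12 − 2 = 10.
With 4 monodentate ligands the coordination number is 4.
A d¹⁰ ion has no crystal-field stabilisation preference between square planar and tetrahedral, so four ligands adopt the sterically favoured tetrahedral geometry.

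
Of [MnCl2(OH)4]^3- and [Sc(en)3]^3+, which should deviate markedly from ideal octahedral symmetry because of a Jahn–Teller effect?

[MnCl2(OH)4]^3-

[MnCl2(OH)4]^3-: Summing ligand charges against the −3 overall charge gives an oxidation state of +3 for manganese. Manganese is a group-7 element; Mn(III) is therefore d⁴. Chloride and hydroxide are weak-field ligands for a first-row metal, so the complex is high-spin. The t₂g³e_g¹ (high-spin) configuration has an unevenly filled e_g set; the Jahn–Teller theorem predicts a tetragonal distortion (typically axial elongation) to lift the degeneracy.
[Sc(en)3]^3+: Summing ligand charges against the +3 overall charge gives an oxidation state of +3 for scandium. Group 3 minus oxidation state 3 gives a d⁰ configuration. The d⁰ configuration leaves the e_g set evenly filled (or empty) — no strong Jahn–Teller driving force.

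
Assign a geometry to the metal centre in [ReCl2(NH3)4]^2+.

octahedral

Each chloride is −1; ammonia is neutral; balancing the +2 overall charge requires Re(IV).
Rhenium is a group-7 element; Re(IV) is therefore d³.
With 6 monodentate ligands the coordination number is 6.
Six donors around a single metal centre give an octahedral coordination sphere.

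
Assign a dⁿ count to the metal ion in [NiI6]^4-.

d⁸

Each iodide is −1; balancing the −4 overall charge requires Ni(II).
Nickel is a group-10 element; Ni(II) is therefore d⁸.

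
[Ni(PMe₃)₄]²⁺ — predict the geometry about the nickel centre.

square planar

Trimethylphosphine is neutral; balancing the +2 overall charge requires Ni(II).
Group 10 minus oxidation state 2 gives a d⁸ configuration.
Coordination number: 4.
Trimethylphosphine is a strong-field ligand (high in the spectrochemical series).
A 3d d⁸ ion with strong-field ligands gains enough CFSE to favour square planar over tetrahedral.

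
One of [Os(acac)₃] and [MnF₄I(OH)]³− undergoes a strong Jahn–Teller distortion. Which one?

[Os(acac)₃]: Each acetylacetonate is −1; balancing the 0 overall charge requires Os(III). Osmium is a group-8 element; Os(III) is therefore d⁵. A 5d ion has a large Δₒ and is invariably low-spin. The d⁵ configuration leaves the e_g set evenly filled (or empty) — no strong Jahn–Teller driving force.
[MnF₄I(OH)]³−: Ligand charges: each fluoride is −1; each iodide is −1; each hydroxide is −1. With an overall charge of −3 the manganese centre must be in the +3 oxidation state. Group 7 minus oxidation state 3 gives a d⁴ configuration. Fluoride, hydroxide, and iodide are weak-field ligands for a first-row metal, so the complex is high-spin. The t₂g³e_g¹ (high-spin) configuration has an unevenly filled e_g set; the Jahn–Teller theorem predicts a tetragonal distortion (typically axial elongation) to lift the degeneracy.

[MnF₄I(OH)]³−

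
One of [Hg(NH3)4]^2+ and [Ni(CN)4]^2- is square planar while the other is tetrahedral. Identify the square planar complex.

[Ni(CN)4]^2-

For [Hg(NH3)4]^2+: Ligand charges: ammonia is neutral. With an overall charge of +2 the mercury centre must be in the +2 oxidation state. Group 12 minus oxidation state 2 gives a d¹⁰ configuration. A d¹⁰ ion has no crystal-field stabilisation preference between square planar and tetrahedral, so four ligands adopt the sterically favoured tetrahedral geometry. → tetrahedral.
For [Ni(CN)4]^2-: Summing ligand charges against the −2 overall charge gives an oxidation state of +2 for nickel. Ni sits in group 10, so the d-electron count is 10 − 2 = 8. Cyanide is a strong-field ligand (high in the spectrochemical series). A 3d d⁸ ion with strong-field ligands gains enough CFSE to favour square planar over tetrahedral. → square planar.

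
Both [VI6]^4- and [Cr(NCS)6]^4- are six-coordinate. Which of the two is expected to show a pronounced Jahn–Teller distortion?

[Cr(NCS)6]^4-

[VI6]^4-: Ligand charges: each iodide is −1. With an overall charge of −4 the vanadium centre must be in the +2 oxidation state. Vanadium is a group-5 element; V(II) is therefore d³. The d³ configuration leaves the e_g set evenly filled (or empty) — no strong Jahn–Teller driving force.
[Cr(NCS)6]^4-: Summing ligand charges against the −4 overall charge gives an oxidation state of +2 for chromium. Group 6 minus oxidation state 2 gives a d⁴ configuration. Isothiocyanate is a weak-field ligand for a first-row metal, so the complex is high-spin. The t₂g³e_g¹ (high-spin) configuration has an unevenly filled e_g set; the Jahn–Teller theorem predicts a tetragonal distortion (typically axial elongation) to lift the degeneracy.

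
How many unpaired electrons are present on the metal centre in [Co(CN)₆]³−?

Ligand charges: each cyanide is −1. With an overall charge of −3 the cobalt centre must be in the +3 oxidation state.
Group 9 minus oxidation state 3 gives a d⁶ configuration.
The spin state decides the count: Co(III) has an exceptionally large octahedral splitting and is low-spin with essentially every ligand except fluoride.
An octahedral low-spin d⁶ ion is t₂g⁶e_g⁰, giving 0 unpaired electrons.

0 unpaired electrons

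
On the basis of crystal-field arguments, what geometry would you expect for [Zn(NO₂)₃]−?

trigonal planar

Ligand charges: each nitro (N-bound nitrite) is −1. With an overall charge of −1 the zinc centre must be in the +2 oxidation state.
Zinc is a group-12 element; Zn(II) is therefore d¹⁰.
With 3 monodentate ligands the coordination number is 3.
Three ligands around a d¹⁰ centre minimise repulsion in a trigonal-planar arrangement.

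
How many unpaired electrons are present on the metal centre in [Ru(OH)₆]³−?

Each hydroxide is −1; balancing the −3 overall charge requires Ru(III).
Group 8 minus oxidation state 3 gives a d⁵ configuration.
The spin state decides the count: a 4d ion has a large Δₒ and is invariably low-spin.
An octahedral low-spin d⁵ ion is t₂g⁵e_g⁰, giving 1 unpaired electron.

1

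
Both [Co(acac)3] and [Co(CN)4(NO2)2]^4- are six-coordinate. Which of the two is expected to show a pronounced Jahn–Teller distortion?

[Co(CN)4(NO2)2]^4-

[Co(acac)3]: Each acetylacetonate is −1; balancing the 0 overall charge requires Co(III). Co sits in group 9, so the d-electron count is 9 − 3 = 6. Co(III) has an exceptionally large octahedral splitting and is low-spin with essentially every ligand except fluoride. The d⁶ configuration leaves the e_g set evenly filled (or empty) — no strong Jahn–Teller driving force.
[Co(CN)4(NO2)2]^4-: Each cyanide is −1; each nitro (N-bound nitrite) is −1; balancing the −4 overall charge requires Co(II). Co sits in group 9, so the d-electron count is 9 − 2 = 7. Cyanide and nitro (N-bound nitrite) are strong-field ligands (high in the spectrochemical series) for a first-row metal, so the complex is low-spin. The t₂g⁶e_g¹ (low-spin) configuration has an unevenly filled e_g set; the Jahn–Teller theorem predicts a tetragonal distortion (typically axial elongation) to lift the degeneracy.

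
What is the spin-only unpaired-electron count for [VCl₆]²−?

Each chloride is −1; balancing the −2 overall charge requires V(IV).
Group 5 minus oxidation state 4 gives a d¹ configuration.
In an octahedral field the d¹ configuration is t₂g¹e_g⁰ (only one arrangement possible), giving 1 unpaired electron.

1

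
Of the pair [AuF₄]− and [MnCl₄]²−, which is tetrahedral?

For [AuF₄]−: Summing ligand charges against the −1 overall charge gives an oxidation state of +3 for gold. Au sits in group 11, so the d-electron count is 11 − 3 = 8. A 5d d⁸ ion has a large crystal-field splitting; square planar leaves the high-energy d_{x²−y²} orbital empty and maximises CFSE. → square planar.
For [MnCl₄]²−: Ligand charges: each chloride is −1. With an overall charge of −2 the manganese centre must be in the +2 oxidation state. Mn sits in group 7, so the d-electron count is 7 − 2 = 5. A high-spin d⁵ ion has zero CFSE in either geometry, so four ligands adopt the sterically favoured tetrahedral geometry. → tetrahedral.

[MnCl₄]²−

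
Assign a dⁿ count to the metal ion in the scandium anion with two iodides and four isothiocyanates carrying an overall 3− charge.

Ligand charges: each iodide is −1; each isothiocyanate is −1. With an overall charge of −3 the scandium centre must be in the +3 oxidation state.
Sc sits in group 3, so the d-electron count is 3 − 3 = 0.

d⁰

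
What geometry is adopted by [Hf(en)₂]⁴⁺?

tetrahedral

Ethylenediamine is neutral; balancing the +4 overall charge requires Hf(IV).
Group 4 minus oxidation state 4 gives a d⁰ configuration.
Counting donor atoms: 2×ethylenediamine (bidentate) → 4 donors. Coordination number = 4.
A d⁰ ion has no crystal-field stabilisation preference between square planar and tetrahedral, so four ligands adopt the sterically favoured tetrahedral geometry.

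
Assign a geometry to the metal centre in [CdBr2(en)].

Each bromide is −1; ethylenediamine is neutral; balancing the 0 overall charge requires Cd(II).
Group 12 minus oxidation state 2 gives a d¹⁰ configuration.
Counting donor atoms: 2×bromide (monodentate) → 2 donors; 1×ethylenediamine (bidentate) → 2 donors. Coordination number = 4.
A d¹⁰ ion has no crystal-field stabilisation preference between square planar and tetrahedral, so four ligands adopt the sterically favoured tetrahedral geometry.

tetrahedral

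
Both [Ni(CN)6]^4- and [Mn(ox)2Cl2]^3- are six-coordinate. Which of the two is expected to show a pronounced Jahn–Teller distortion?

[Mn(ox)2Cl2]^3-

[Ni(CN)6]^4-: Ligand charges: each cyanide is −1. With an overall charge of −4 the nickel centre must be in the +2 oxidation state. Group 10 minus oxidation state 2 gives a d⁸ configuration. The d⁸ configuration leaves the e_g set evenly filled (or empty) — no strong Jahn–Teller driving force.
[Mn(ox)2Cl2]^3-: Each oxalate is −2; each chloride is −1; balancing the −3 overall charge requires Mn(III). Mn sits in group 7, so the d-electron count is 7 − 3 = 4. Chloride and oxalate are weak-field ligands for a first-row metal, so the complex is high-spin. The t₂g³e_g¹ (high-spin) configuration has an unevenly filled e_g set; the Jahn–Teller theorem predicts a tetragonal distortion (typically axial elongation) to lift the degeneracy.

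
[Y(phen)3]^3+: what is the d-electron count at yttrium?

d0

Summing ligand charges against the +3 overall charge gives an oxidation state of +3 for yttrium.
Yttrium is a group-3 element; Y(III) is therefore d⁰.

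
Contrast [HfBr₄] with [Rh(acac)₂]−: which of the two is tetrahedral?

[HfBr₄]

For [HfBr₄]: Summing ligand charges against the 0 overall charge gives an oxidation state of +4 for hafnium. Hafnium is a group-4 element; Hf(IV) is therefore d⁰. A d⁰ ion has no crystal-field stabilisation preference between square planar and tetrahedral, so four ligands adopt the sterically favoured tetrahedral geometry. → tetrahedral.
For [Rh(acac)₂]−: Ligand charges: each acetylacetonate is −1. With an overall charge of −1 the rhodium centre must be in the +1 oxidation state. Rhodium is a group-9 element; Rh(I) is therefore d⁸. A 4d d⁸ ion has a large crystal-field splitting; square planar leaves the high-energy d_{x²−y²} orbital empty and maximises CFSE. → square planar.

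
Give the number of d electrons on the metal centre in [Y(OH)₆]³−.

d0

Each hydroxide is −1; balancing the −3 overall charge requires Y(III).
Group 3 minus oxidation state 3 gives a d⁰ configuration.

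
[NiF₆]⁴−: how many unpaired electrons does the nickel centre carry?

Ligand charges: each fluoride is −1. With an overall charge of −4 the nickel centre must be in the +2 oxidation state.
Nickel is a group-10 element; Ni(II) is therefore d⁸.
In an octahedral field the d⁸ configuration is t₂g⁶e_g² (only one arrangement possible), giving 2 unpaired electrons.

2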